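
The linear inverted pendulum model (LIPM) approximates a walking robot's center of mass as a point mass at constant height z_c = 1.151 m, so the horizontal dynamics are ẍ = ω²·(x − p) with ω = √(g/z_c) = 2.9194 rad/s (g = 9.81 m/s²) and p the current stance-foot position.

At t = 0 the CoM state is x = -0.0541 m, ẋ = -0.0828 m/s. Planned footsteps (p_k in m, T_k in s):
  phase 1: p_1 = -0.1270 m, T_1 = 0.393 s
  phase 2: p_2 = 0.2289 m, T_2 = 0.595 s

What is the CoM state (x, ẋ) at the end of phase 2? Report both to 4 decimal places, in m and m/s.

x = -0.4120, ẋ = -1.7047

phase 1: p=-0.1270, T=0.393, ωT=1.147324, cosh=1.733619, sinh=1.416134; start (x,ẋ)=(-0.054100, -0.082800) → end (x,ẋ)=(-0.040784, 0.157844)
phase 2: p=0.2289, T=0.595, ωT=1.737043, cosh=2.928281, sinh=2.752241; start (x,ẋ)=(-0.040784, 0.157844) → end (x,ẋ)=(-0.412003, -1.704666)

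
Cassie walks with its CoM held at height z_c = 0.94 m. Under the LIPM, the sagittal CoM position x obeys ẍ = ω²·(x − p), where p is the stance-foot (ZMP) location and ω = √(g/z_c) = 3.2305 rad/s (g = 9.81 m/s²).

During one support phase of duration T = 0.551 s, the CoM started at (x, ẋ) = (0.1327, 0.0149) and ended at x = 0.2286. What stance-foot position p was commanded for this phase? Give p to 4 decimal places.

ωT = 3.2305·0.551 = 1.780006; cosh(ωT) = 3.049263, sinh(ωT) = 2.880626
x(T) = p + (x₀−p)·cosh(ωT) + (ẋ₀/ω)·sinh(ωT) ⇒ p·(1 − cosh) = x(T) − x₀·cosh − (ẋ₀/ω)·sinh
numerator   = 0.2286 − (0.1327)·3.049263 − (0.0149/3.2305)·2.880626 = -0.189323
denominator = 1 − 3.049263 = -2.049263
p = -0.189323 / -2.049263 = 0.0924

p = 0.0924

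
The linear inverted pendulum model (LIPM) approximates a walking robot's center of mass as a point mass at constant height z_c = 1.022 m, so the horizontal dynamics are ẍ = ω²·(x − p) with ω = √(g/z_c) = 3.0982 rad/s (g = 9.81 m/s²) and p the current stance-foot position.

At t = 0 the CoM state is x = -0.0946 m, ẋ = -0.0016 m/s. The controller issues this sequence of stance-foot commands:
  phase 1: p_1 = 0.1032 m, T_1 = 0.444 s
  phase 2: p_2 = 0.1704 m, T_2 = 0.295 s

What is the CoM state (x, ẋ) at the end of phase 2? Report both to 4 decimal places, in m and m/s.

x = -0.9156, ẋ = -3.2193

phase 1: p=0.1032, T=0.444, ωT=1.375601, cosh=2.105071, sinh=1.852383; start (x,ẋ)=(-0.094600, -0.001600) → end (x,ẋ)=(-0.314140, -1.138553)
phase 2: p=0.1704, T=0.295, ωT=0.913969, cosh=1.447566, sinh=1.046636; start (x,ẋ)=(-0.314140, -1.138553) → end (x,ẋ)=(-0.915630, -3.219341)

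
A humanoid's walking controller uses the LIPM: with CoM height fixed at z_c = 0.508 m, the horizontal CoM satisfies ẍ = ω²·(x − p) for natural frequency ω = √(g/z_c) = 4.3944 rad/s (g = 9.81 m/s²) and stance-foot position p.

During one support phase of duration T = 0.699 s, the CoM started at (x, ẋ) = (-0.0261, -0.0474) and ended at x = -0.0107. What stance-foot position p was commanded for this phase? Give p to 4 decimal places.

p = -0.0395

ωT = 4.3944·0.699 = 3.071686; cosh(ωT) = 10.812294, sinh(ωT) = 10.765951
x(T) = p + (x₀−p)·cosh(ωT) + (ẋ₀/ω)·sinh(ωT) ⇒ p·(1 − cosh) = x(T) − x₀·cosh − (ẋ₀/ω)·sinh
numerator   = -0.0107 − (-0.0261)·10.812294 − (-0.0474/4.3944)·10.765951 = 0.387627
denominator = 1 − 10.812294 = -9.812294
p = 0.387627 / -9.812294 = -0.0395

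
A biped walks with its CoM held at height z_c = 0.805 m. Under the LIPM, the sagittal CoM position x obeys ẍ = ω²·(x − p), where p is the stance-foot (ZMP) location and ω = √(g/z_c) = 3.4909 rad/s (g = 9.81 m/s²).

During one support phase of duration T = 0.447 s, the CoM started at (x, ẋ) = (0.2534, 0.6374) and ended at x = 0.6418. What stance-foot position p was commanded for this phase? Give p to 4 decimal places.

p = 0.2716

ωT = 3.4909·0.447 = 1.560432; cosh(ωT) = 2.485462, sinh(ωT) = 2.275417
x(T) = p + (x₀−p)·cosh(ωT) + (ẋ₀/ω)·sinh(ωT) ⇒ p·(1 − cosh) = x(T) − x₀·cosh − (ẋ₀/ω)·sinh
numerator   = 0.6418 − (0.2534)·2.485462 − (0.6374/3.4909)·2.275417 = -0.403482
denominator = 1 − 2.485462 = -1.485462
p = -0.403482 / -1.485462 = 0.2716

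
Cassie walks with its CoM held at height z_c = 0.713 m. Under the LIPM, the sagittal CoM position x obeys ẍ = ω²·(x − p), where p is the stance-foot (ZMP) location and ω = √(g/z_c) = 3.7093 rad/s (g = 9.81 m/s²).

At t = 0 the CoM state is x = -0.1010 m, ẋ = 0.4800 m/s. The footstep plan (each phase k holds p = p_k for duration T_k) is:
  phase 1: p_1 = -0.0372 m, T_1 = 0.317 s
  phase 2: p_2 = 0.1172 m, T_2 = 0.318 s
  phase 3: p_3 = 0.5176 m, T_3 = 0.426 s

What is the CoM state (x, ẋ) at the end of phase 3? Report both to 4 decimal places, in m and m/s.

phase 1: p=-0.0372, T=0.317, ωT=1.175848, cosh=1.774724, sinh=1.466167; start (x,ẋ)=(-0.101000, 0.480000) → end (x,ẋ)=(0.039301, 0.504894)
phase 2: p=0.1172, T=0.318, ωT=1.179557, cosh=1.780174, sinh=1.472760; start (x,ẋ)=(0.039301, 0.504894) → end (x,ẋ)=(0.178992, 0.473245)
phase 3: p=0.5176, T=0.426, ωT=1.580162, cosh=2.530842, sinh=2.324900; start (x,ẋ)=(0.178992, 0.473245) → end (x,ẋ)=(-0.042744, -1.722360)

x = -0.0427, ẋ = -1.7224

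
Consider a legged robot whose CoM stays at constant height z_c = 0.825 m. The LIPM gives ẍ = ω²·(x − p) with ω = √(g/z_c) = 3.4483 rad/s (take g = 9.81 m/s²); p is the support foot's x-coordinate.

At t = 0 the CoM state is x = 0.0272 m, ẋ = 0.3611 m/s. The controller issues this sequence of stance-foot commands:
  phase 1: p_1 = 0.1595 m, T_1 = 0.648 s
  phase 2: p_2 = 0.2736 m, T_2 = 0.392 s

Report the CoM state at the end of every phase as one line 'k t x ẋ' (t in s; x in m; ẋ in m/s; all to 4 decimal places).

1 0.6480 0.0180 -0.4005
2 1.0400 -0.4627 -2.4146

phase 1: p=0.1595, T=0.648, ωT=2.234498, cosh=4.724420, sinh=4.617375; start (x,ẋ)=(0.027200, 0.361100) → end (x,ẋ)=(0.017983, -0.400505)
phase 2: p=0.2736, T=0.392, ωT=1.351734, cosh=2.061455, sinh=1.802664; start (x,ẋ)=(0.017983, -0.400505) → end (x,ẋ)=(-0.462715, -2.414572)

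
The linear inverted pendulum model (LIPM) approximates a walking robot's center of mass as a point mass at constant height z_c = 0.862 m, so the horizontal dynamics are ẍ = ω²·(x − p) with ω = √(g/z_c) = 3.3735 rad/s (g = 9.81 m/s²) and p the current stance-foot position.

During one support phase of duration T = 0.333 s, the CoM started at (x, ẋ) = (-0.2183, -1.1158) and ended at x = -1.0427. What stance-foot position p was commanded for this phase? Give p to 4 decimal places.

p = 0.3096

ωT = 3.3735·0.333 = 1.123376; cosh(ωT) = 1.700199, sinh(ωT) = 1.375018
x(T) = p + (x₀−p)·cosh(ωT) + (ẋ₀/ω)·sinh(ωT) ⇒ p·(1 − cosh) = x(T) − x₀·cosh − (ẋ₀/ω)·sinh
numerator   = -1.0427 − (-0.2183)·1.700199 − (-1.1158/3.3735)·1.375018 = -0.216753
denominator = 1 − 1.700199 = -0.700199
p = -0.216753 / -0.700199 = 0.3096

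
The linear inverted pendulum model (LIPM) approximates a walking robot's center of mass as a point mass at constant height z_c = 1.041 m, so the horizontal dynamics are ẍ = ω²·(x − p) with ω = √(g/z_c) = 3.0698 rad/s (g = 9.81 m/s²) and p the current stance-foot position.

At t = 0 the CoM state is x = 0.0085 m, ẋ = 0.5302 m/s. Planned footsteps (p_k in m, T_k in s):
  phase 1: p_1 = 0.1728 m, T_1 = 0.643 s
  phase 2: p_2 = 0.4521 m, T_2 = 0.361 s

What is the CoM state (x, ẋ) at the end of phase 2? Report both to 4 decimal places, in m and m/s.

phase 1: p=0.1728, T=0.643, ωT=1.973881, cosh=3.668740, sinh=3.529823; start (x,ẋ)=(0.008500, 0.530200) → end (x,ẋ)=(0.179679, 0.164835)
phase 2: p=0.4521, T=0.361, ωT=1.108198, cosh=1.679524, sinh=1.349371; start (x,ẋ)=(0.179679, 0.164835) → end (x,ẋ)=(0.067018, -0.851604)

x = 0.0670, ẋ = -0.8516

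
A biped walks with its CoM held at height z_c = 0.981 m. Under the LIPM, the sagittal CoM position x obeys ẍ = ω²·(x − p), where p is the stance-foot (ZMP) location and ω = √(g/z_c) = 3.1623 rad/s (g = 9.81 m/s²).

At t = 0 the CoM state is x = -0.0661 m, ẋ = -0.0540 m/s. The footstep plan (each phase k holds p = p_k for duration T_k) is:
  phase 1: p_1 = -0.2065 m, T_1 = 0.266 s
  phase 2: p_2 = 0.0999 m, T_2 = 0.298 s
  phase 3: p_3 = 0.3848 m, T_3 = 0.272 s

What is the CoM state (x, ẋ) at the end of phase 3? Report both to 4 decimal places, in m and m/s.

x = -0.0937, ẋ = -1.0076

phase 1: p=-0.2065, T=0.266, ωT=0.841172, cosh=1.375144, sinh=0.943939; start (x,ẋ)=(-0.066100, -0.054000) → end (x,ẋ)=(-0.029549, 0.344839)
phase 2: p=0.0999, T=0.298, ωT=0.942365, cosh=1.477874, sinh=1.088170; start (x,ẋ)=(-0.029549, 0.344839) → end (x,ẋ)=(0.027253, 0.064180)
phase 3: p=0.3848, T=0.272, ωT=0.860146, cosh=1.393303, sinh=0.970202; start (x,ẋ)=(0.027253, 0.064180) → end (x,ẋ)=(-0.093681, -1.007558)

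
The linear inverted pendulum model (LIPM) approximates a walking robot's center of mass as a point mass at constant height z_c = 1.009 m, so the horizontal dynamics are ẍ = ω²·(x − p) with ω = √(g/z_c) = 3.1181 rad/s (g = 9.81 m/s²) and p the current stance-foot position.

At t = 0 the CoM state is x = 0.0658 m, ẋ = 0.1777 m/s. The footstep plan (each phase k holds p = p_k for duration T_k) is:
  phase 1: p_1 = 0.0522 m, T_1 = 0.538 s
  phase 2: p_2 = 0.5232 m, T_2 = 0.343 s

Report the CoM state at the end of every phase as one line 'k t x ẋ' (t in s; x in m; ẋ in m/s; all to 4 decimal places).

1 0.5380 0.2371 0.6017
2 0.8810 0.3052 -0.1670

phase 1: p=0.0522, T=0.538, ωT=1.677538, cosh=2.769597, sinh=2.582764; start (x,ẋ)=(0.065800, 0.177700) → end (x,ẋ)=(0.237058, 0.601683)
phase 2: p=0.5232, T=0.343, ωT=1.069508, cosh=1.628562, sinh=1.285385; start (x,ẋ)=(0.237058, 0.601683) → end (x,ẋ)=(0.305233, -0.166969)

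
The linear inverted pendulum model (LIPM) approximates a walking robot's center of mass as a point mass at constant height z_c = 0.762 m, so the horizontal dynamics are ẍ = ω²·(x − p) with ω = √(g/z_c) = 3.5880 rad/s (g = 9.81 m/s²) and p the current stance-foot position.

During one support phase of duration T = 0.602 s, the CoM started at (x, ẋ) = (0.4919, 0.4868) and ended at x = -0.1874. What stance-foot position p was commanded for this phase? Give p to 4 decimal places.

p = 0.8631

ωT = 3.5880·0.602 = 2.159976; cosh(ωT) = 4.393129, sinh(ωT) = 4.277801
x(T) = p + (x₀−p)·cosh(ωT) + (ẋ₀/ω)·sinh(ωT) ⇒ p·(1 − cosh) = x(T) − x₀·cosh − (ẋ₀/ω)·sinh
numerator   = -0.1874 − (0.4919)·4.393129 − (0.4868/3.5880)·4.277801 = -2.928768
denominator = 1 − 4.393129 = -3.393129
p = -2.928768 / -3.393129 = 0.8631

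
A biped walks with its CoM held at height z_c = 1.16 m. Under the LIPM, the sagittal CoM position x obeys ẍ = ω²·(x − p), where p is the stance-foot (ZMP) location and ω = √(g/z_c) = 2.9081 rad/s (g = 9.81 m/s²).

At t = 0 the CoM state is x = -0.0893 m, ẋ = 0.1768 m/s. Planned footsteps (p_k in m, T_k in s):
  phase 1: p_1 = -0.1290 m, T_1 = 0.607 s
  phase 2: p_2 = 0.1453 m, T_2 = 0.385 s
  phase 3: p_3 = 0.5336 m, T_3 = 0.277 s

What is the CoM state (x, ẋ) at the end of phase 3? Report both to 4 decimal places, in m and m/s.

phase 1: p=-0.1290, T=0.607, ωT=1.765217, cosh=3.006994, sinh=2.835844; start (x,ẋ)=(-0.089300, 0.176800) → end (x,ẋ)=(0.162785, 0.859039)
phase 2: p=0.1453, T=0.385, ωT=1.119619, cosh=1.695045, sinh=1.368640; start (x,ẋ)=(0.162785, 0.859039) → end (x,ẋ)=(0.579228, 1.525702)
phase 3: p=0.5336, T=0.277, ωT=0.805544, cosh=1.342379, sinh=0.895534; start (x,ẋ)=(0.579228, 1.525702) → end (x,ẋ)=(1.064681, 2.166898)

x = 1.0647, ẋ = 2.1669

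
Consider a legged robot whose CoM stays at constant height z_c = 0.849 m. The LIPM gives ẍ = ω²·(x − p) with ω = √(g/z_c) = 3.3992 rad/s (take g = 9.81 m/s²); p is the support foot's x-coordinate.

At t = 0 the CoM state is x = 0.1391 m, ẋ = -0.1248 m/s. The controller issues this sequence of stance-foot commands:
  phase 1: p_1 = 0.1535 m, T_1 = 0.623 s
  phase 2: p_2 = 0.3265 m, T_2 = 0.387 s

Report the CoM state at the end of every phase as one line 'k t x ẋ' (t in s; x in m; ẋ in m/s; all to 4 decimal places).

phase 1: p=0.1535, T=0.623, ωT=2.117702, cosh=4.216160, sinh=4.095852; start (x,ẋ)=(0.139100, -0.124800) → end (x,ẋ)=(-0.057590, -0.726662)
phase 2: p=0.3265, T=0.387, ωT=1.315490, cosh=1.997460, sinh=1.729118; start (x,ẋ)=(-0.057590, -0.726662) → end (x,ẋ)=(-0.810346, -3.709013)

1 0.6230 -0.0576 -0.7267
2 1.0100 -0.8103 -3.7090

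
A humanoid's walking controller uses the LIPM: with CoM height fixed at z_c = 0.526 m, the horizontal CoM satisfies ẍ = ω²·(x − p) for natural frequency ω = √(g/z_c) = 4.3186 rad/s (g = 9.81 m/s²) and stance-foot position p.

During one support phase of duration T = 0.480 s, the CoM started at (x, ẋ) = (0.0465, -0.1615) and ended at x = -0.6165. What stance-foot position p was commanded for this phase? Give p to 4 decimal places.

ωT = 4.3186·0.480 = 2.072928; cosh(ωT) = 4.036939, sinh(ωT) = 3.911122
x(T) = p + (x₀−p)·cosh(ωT) + (ẋ₀/ω)·sinh(ωT) ⇒ p·(1 − cosh) = x(T) − x₀·cosh − (ẋ₀/ω)·sinh
numerator   = -0.6165 − (0.0465)·4.036939 − (-0.1615/4.3186)·3.911122 = -0.657956
denominator = 1 − 4.036939 = -3.036939
p = -0.657956 / -3.036939 = 0.2167

p = 0.2167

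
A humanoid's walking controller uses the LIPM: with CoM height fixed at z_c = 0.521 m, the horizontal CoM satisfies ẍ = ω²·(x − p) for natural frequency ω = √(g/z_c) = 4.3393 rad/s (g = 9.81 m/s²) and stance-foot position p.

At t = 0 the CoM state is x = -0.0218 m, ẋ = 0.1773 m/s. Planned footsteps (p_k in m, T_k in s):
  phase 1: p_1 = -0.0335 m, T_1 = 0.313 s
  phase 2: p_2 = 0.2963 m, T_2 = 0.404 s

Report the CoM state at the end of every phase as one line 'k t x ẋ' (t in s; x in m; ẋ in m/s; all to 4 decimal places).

phase 1: p=-0.0335, T=0.313, ωT=1.358201, cosh=2.073156, sinh=1.816034; start (x,ẋ)=(-0.021800, 0.177300) → end (x,ẋ)=(0.064957, 0.459770)
phase 2: p=0.2963, T=0.404, ωT=1.753077, cosh=2.972789, sinh=2.799549; start (x,ẋ)=(0.064957, 0.459770) → end (x,ẋ)=(-0.094806, -1.443568)

1 0.3130 0.0650 0.4598
2 0.7170 -0.0948 -1.4436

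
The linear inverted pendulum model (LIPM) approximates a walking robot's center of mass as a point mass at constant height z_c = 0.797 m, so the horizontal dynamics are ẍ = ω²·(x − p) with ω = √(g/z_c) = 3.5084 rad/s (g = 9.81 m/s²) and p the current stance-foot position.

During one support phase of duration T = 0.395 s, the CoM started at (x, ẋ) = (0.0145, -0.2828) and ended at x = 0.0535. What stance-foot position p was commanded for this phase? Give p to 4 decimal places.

ωT = 3.5084·0.395 = 1.385818; cosh(ωT) = 2.124107, sinh(ωT) = 1.873988
x(T) = p + (x₀−p)·cosh(ωT) + (ẋ₀/ω)·sinh(ωT) ⇒ p·(1 − cosh) = x(T) − x₀·cosh − (ẋ₀/ω)·sinh
numerator   = 0.0535 − (0.0145)·2.124107 − (-0.2828/3.5084)·1.873988 = 0.173756
denominator = 1 − 2.124107 = -1.124107
p = 0.173756 / -1.124107 = -0.1546

p = -0.1546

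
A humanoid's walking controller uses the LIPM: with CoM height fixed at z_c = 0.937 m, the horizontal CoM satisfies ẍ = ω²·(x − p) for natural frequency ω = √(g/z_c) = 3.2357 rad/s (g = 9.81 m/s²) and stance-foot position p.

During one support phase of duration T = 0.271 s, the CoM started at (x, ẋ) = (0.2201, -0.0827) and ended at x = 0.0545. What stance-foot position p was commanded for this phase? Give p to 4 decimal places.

ωT = 3.2357·0.271 = 0.876875; cosh(ωT) = 1.409729, sinh(ωT) = 0.993648
x(T) = p + (x₀−p)·cosh(ωT) + (ẋ₀/ω)·sinh(ωT) ⇒ p·(1 − cosh) = x(T) − x₀·cosh − (ẋ₀/ω)·sinh
numerator   = 0.0545 − (0.2201)·1.409729 − (-0.0827/3.2357)·0.993648 = -0.230385
denominator = 1 − 1.409729 = -0.409729
p = -0.230385 / -0.409729 = 0.5623

p = 0.5623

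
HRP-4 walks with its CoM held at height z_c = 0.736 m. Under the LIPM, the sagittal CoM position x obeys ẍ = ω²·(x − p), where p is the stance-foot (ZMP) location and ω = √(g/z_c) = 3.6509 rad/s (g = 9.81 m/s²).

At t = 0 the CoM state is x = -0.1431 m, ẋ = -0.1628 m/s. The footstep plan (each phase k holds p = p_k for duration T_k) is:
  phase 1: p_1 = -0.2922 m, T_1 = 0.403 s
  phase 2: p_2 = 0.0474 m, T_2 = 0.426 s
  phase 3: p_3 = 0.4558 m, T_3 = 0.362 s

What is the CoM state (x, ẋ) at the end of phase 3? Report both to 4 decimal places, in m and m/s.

x = 0.6532, ẋ = 1.1791

phase 1: p=-0.2922, T=0.403, ωT=1.471313, cosh=2.292286, sinh=2.062662; start (x,ẋ)=(-0.143100, -0.162800) → end (x,ẋ)=(-0.042398, 0.749624)
phase 2: p=0.0474, T=0.426, ωT=1.555283, cosh=2.473779, sinh=2.262650; start (x,ẋ)=(-0.042398, 0.749624) → end (x,ẋ)=(0.289840, 1.112611)
phase 3: p=0.4558, T=0.362, ωT=1.321626, cosh=2.008107, sinh=1.741406; start (x,ẋ)=(0.289840, 1.112611) → end (x,ẋ)=(0.653229, 1.179121)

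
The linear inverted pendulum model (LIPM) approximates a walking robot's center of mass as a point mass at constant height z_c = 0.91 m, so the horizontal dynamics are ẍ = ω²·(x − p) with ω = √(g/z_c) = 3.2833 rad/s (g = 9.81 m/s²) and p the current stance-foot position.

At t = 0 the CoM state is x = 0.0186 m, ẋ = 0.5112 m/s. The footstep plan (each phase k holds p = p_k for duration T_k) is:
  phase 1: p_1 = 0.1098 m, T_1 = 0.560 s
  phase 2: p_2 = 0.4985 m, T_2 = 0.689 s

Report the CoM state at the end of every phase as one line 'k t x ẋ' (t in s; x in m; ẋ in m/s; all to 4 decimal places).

1 0.5600 0.2929 0.7302
2 1.2490 0.5572 0.3390

phase 1: p=0.1098, T=0.560, ωT=1.838648, cosh=3.223532, sinh=3.064499; start (x,ẋ)=(0.018600, 0.511200) → end (x,ẋ)=(0.292947, 0.730245)
phase 2: p=0.4985, T=0.689, ωT=2.262194, cosh=4.854128, sinh=4.750006; start (x,ẋ)=(0.292947, 0.730245) → end (x,ẋ)=(0.557179, 0.338966)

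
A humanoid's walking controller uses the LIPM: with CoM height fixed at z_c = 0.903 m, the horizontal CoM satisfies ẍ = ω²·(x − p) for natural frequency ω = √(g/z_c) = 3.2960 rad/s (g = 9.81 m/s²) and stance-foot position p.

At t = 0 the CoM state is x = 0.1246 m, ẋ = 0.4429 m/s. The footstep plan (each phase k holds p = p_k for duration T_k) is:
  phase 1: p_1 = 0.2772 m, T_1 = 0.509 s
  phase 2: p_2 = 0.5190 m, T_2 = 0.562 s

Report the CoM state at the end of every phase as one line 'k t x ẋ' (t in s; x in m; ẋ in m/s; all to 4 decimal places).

phase 1: p=0.2772, T=0.509, ωT=1.677664, cosh=2.769923, sinh=2.583113; start (x,ẋ)=(0.124600, 0.442900) → end (x,ẋ)=(0.201616, -0.072429)
phase 2: p=0.5190, T=0.562, ωT=1.852352, cosh=3.265832, sinh=3.108964; start (x,ẋ)=(0.201616, -0.072429) → end (x,ẋ)=(-0.585843, -3.488823)

1 0.5090 0.2016 -0.0724
2 1.0710 -0.5858 -3.4888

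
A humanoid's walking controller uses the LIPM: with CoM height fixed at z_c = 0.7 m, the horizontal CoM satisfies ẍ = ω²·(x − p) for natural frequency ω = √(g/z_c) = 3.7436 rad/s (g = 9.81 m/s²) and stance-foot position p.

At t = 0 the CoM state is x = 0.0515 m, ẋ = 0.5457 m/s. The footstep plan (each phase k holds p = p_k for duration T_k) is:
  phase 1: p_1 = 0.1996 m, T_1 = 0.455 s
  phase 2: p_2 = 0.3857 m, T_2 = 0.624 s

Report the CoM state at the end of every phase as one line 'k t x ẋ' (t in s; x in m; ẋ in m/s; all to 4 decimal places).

1 0.4550 0.1664 0.0762
2 1.0790 -0.6542 -3.8062

phase 1: p=0.1996, T=0.455, ωT=1.703338, cosh=2.837162, sinh=2.655088; start (x,ẋ)=(0.051500, 0.545700) → end (x,ẋ)=(0.166445, 0.076187)
phase 2: p=0.3857, T=0.624, ωT=2.336006, cosh=5.218287, sinh=5.121574; start (x,ẋ)=(0.166445, 0.076187) → end (x,ẋ)=(-0.654205, -3.806236)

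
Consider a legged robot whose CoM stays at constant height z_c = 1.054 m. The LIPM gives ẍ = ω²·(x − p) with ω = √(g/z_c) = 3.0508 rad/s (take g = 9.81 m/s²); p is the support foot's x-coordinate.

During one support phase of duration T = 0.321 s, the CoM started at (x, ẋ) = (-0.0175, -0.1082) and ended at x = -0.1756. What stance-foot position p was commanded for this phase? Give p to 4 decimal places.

p = 0.2089

ωT = 3.0508·0.321 = 0.979307; cosh(ωT) = 1.519091, sinh(ωT) = 1.143519
x(T) = p + (x₀−p)·cosh(ωT) + (ẋ₀/ω)·sinh(ωT) ⇒ p·(1 − cosh) = x(T) − x₀·cosh − (ẋ₀/ω)·sinh
numerator   = -0.1756 − (-0.0175)·1.519091 − (-0.1082/3.0508)·1.143519 = -0.108460
denominator = 1 − 1.519091 = -0.519091
p = -0.108460 / -0.519091 = 0.2089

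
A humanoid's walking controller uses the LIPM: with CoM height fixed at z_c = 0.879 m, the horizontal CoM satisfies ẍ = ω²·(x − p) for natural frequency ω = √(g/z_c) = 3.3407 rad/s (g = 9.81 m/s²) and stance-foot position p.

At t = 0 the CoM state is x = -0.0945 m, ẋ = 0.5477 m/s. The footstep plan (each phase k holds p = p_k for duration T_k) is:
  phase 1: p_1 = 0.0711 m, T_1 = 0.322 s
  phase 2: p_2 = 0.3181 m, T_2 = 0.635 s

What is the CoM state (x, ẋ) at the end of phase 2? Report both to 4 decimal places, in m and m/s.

x = -0.7539, ẋ = -3.4374

phase 1: p=0.0711, T=0.322, ωT=1.075705, cosh=1.636559, sinh=1.295502; start (x,ẋ)=(-0.094500, 0.547700) → end (x,ẋ)=(0.012480, 0.179646)
phase 2: p=0.3181, T=0.635, ωT=2.121345, cosh=4.231108, sinh=4.111238; start (x,ẋ)=(0.012480, 0.179646) → end (x,ẋ)=(-0.753928, -3.437405)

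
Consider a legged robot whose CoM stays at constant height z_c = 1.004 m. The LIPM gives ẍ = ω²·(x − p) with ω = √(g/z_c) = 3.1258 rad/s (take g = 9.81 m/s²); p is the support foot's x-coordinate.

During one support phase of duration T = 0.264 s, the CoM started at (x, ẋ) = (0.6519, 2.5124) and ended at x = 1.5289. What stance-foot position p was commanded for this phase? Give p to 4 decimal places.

p = 0.2748

ωT = 3.1258·0.264 = 0.825211; cosh(ωT) = 1.360253, sinh(ωT) = 0.922110
x(T) = p + (x₀−p)·cosh(ωT) + (ẋ₀/ω)·sinh(ωT) ⇒ p·(1 − cosh) = x(T) − x₀·cosh − (ẋ₀/ω)·sinh
numerator   = 1.5289 − (0.6519)·1.360253 − (2.5124/3.1258)·0.922110 = -0.099006
denominator = 1 − 1.360253 = -0.360253
p = -0.099006 / -0.360253 = 0.2748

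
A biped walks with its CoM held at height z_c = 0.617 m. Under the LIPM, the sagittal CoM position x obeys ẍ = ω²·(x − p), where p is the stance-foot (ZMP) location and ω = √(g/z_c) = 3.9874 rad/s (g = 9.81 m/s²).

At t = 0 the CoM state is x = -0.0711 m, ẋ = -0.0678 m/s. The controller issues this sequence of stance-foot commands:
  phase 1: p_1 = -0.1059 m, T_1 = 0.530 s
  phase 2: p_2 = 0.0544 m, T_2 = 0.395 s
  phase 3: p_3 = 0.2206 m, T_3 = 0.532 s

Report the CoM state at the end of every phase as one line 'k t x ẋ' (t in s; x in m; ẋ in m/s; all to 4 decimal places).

phase 1: p=-0.1059, T=0.530, ωT=2.113322, cosh=4.198262, sinh=4.077426; start (x,ẋ)=(-0.071100, -0.067800) → end (x,ẋ)=(-0.029131, 0.281148)
phase 2: p=0.0544, T=0.395, ωT=1.575023, cosh=2.518928, sinh=2.311925; start (x,ẋ)=(-0.029131, 0.281148) → end (x,ẋ)=(0.007002, -0.061848)
phase 3: p=0.2206, T=0.532, ωT=2.121297, cosh=4.230912, sinh=4.111036; start (x,ẋ)=(0.007002, -0.061848) → end (x,ẋ)=(-0.746879, -3.763040)

1 0.5300 -0.0291 0.2811
2 0.9250 0.0070 -0.0618
3 1.4570 -0.7469 -3.7630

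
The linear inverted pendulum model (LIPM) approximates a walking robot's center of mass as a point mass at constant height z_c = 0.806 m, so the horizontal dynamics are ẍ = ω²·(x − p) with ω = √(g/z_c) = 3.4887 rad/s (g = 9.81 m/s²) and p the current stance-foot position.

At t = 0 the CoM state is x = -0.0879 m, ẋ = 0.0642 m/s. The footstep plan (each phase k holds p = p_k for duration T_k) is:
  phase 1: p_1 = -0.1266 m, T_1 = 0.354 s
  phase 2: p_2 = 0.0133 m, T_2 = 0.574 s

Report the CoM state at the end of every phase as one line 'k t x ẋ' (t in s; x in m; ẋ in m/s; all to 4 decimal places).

1 0.3540 -0.0255 0.3322
2 0.9280 0.2133 0.7608

phase 1: p=-0.1266, T=0.354, ωT=1.235000, cosh=1.864606, sinh=1.573772; start (x,ẋ)=(-0.087900, 0.064200) → end (x,ẋ)=(-0.025479, 0.332187)
phase 2: p=0.0133, T=0.574, ωT=2.002514, cosh=3.771325, sinh=3.636329; start (x,ẋ)=(-0.025479, 0.332187) → end (x,ẋ)=(0.213296, 0.760835)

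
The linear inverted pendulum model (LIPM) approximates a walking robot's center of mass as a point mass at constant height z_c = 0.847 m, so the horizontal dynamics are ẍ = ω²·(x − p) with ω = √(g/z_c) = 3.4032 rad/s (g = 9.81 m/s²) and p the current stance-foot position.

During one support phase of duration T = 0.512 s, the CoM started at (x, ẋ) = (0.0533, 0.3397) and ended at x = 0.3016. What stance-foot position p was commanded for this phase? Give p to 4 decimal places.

p = 0.0677

ωT = 3.4032·0.512 = 1.742438; cosh(ωT) = 2.943173, sinh(ωT) = 2.768080
x(T) = p + (x₀−p)·cosh(ωT) + (ẋ₀/ω)·sinh(ωT) ⇒ p·(1 − cosh) = x(T) − x₀·cosh − (ẋ₀/ω)·sinh
numerator   = 0.3016 − (0.0533)·2.943173 − (0.3397/3.4032)·2.768080 = -0.131575
denominator = 1 − 2.943173 = -1.943173
p = -0.131575 / -1.943173 = 0.0677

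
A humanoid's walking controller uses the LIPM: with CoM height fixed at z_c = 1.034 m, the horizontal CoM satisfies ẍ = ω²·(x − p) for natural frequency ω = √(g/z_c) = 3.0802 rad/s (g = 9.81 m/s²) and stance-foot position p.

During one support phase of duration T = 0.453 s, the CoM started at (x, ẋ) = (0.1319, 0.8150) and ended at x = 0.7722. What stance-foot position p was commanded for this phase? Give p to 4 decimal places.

p = 0.0101

ωT = 3.0802·0.453 = 1.395331; cosh(ωT) = 2.142030, sinh(ωT) = 1.894279
x(T) = p + (x₀−p)·cosh(ωT) + (ẋ₀/ω)·sinh(ωT) ⇒ p·(1 − cosh) = x(T) − x₀·cosh − (ẋ₀/ω)·sinh
numerator   = 0.7722 − (0.1319)·2.142030 − (0.8150/3.0802)·1.894279 = -0.011547
denominator = 1 − 2.142030 = -1.142030
p = -0.011547 / -1.142030 = 0.0101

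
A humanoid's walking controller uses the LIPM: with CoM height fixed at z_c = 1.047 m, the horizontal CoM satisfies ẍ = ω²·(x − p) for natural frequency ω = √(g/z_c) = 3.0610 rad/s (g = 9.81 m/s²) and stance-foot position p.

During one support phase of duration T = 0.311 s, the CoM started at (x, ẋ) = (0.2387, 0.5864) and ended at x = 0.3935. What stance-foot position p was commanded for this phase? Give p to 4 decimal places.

ωT = 3.0610·0.311 = 0.951971; cosh(ωT) = 1.488395, sinh(ωT) = 1.102416
x(T) = p + (x₀−p)·cosh(ωT) + (ẋ₀/ω)·sinh(ωT) ⇒ p·(1 − cosh) = x(T) − x₀·cosh − (ẋ₀/ω)·sinh
numerator   = 0.3935 − (0.2387)·1.488395 − (0.5864/3.0610)·1.102416 = -0.172971
denominator = 1 − 1.488395 = -0.488395
p = -0.172971 / -0.488395 = 0.3542

p = 0.3542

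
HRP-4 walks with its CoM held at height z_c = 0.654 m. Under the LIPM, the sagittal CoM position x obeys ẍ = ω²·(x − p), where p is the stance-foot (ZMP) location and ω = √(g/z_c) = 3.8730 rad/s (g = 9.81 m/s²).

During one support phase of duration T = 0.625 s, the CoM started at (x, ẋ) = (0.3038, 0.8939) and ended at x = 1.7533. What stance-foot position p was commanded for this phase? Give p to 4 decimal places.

ωT = 3.8730·0.625 = 2.420625; cosh(ωT) = 5.670878, sinh(ωT) = 5.582012
x(T) = p + (x₀−p)·cosh(ωT) + (ẋ₀/ω)·sinh(ωT) ⇒ p·(1 − cosh) = x(T) − x₀·cosh − (ẋ₀/ω)·sinh
numerator   = 1.7533 − (0.3038)·5.670878 − (0.8939/3.8730)·5.582012 = -1.257858
denominator = 1 − 5.670878 = -4.670878
p = -1.257858 / -4.670878 = 0.2693

p = 0.2693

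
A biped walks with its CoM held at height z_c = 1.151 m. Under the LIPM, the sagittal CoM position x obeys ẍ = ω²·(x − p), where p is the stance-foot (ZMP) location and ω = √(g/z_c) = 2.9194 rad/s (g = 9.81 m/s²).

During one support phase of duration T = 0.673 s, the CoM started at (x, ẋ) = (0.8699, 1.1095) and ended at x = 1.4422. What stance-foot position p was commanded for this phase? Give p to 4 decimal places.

ωT = 2.9194·0.673 = 1.964756; cosh(ωT) = 3.636682, sinh(ωT) = 3.496492
x(T) = p + (x₀−p)·cosh(ωT) + (ẋ₀/ω)·sinh(ωT) ⇒ p·(1 − cosh) = x(T) − x₀·cosh − (ẋ₀/ω)·sinh
numerator   = 1.4422 − (0.8699)·3.636682 − (1.1095/2.9194)·3.496492 = -3.050170
denominator = 1 − 3.636682 = -2.636682
p = -3.050170 / -2.636682 = 1.1568

p = 1.1568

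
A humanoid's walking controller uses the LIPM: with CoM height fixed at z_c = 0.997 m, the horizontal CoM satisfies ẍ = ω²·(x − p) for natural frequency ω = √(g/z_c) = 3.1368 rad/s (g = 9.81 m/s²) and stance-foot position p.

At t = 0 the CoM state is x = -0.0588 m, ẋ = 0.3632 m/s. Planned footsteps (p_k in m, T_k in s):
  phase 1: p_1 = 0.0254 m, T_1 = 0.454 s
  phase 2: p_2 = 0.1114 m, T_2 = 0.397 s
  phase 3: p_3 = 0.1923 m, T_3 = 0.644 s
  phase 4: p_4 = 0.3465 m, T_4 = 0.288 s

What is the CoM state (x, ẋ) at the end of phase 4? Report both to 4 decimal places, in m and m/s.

phase 1: p=0.0254, T=0.454, ωT=1.424107, cosh=2.197435, sinh=1.956712; start (x,ẋ)=(-0.058800, 0.363200) → end (x,ẋ)=(0.066937, 0.281305)
phase 2: p=0.1114, T=0.397, ωT=1.245310, cosh=1.880931, sinh=1.593079; start (x,ẋ)=(0.066937, 0.281305) → end (x,ẋ)=(0.170634, 0.306927)
phase 3: p=0.1923, T=0.644, ωT=2.020099, cosh=3.835858, sinh=3.703215; start (x,ẋ)=(0.170634, 0.306927) → end (x,ẋ)=(0.471543, 0.925654)
phase 4: p=0.3465, T=0.288, ωT=0.903398, cosh=1.436583, sinh=1.031393; start (x,ẋ)=(0.471543, 0.925654) → end (x,ẋ)=(0.830493, 1.734326)

x = 0.8305, ẋ = 1.7343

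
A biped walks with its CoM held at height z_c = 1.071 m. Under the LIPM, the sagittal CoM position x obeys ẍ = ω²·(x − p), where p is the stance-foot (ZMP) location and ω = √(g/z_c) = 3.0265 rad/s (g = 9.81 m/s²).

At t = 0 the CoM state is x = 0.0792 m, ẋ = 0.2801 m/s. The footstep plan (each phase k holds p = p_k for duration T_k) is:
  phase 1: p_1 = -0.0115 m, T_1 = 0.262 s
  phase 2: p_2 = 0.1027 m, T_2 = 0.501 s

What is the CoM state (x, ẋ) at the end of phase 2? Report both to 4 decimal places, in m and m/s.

x = 0.7523, ẋ = 2.0425

phase 1: p=-0.0115, T=0.262, ωT=0.792943, cosh=1.331201, sinh=0.878690; start (x,ẋ)=(0.079200, 0.280100) → end (x,ẋ)=(0.190562, 0.614073)
phase 2: p=0.1027, T=0.501, ωT=1.516277, cosh=2.387380, sinh=2.167852; start (x,ẋ)=(0.190562, 0.614073) → end (x,ẋ)=(0.752314, 2.042487)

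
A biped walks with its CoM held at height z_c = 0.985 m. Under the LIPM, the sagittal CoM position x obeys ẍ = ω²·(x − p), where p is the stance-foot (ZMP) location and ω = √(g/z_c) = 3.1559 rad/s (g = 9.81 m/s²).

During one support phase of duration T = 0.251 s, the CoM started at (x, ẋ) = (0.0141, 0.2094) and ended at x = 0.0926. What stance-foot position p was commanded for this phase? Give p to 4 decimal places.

ωT = 3.1559·0.251 = 0.792131; cosh(ωT) = 1.330488, sinh(ωT) = 0.877609
x(T) = p + (x₀−p)·cosh(ωT) + (ẋ₀/ω)·sinh(ωT) ⇒ p·(1 − cosh) = x(T) − x₀·cosh − (ẋ₀/ω)·sinh
numerator   = 0.0926 − (0.0141)·1.330488 − (0.2094/3.1559)·0.877609 = 0.015609
denominator = 1 − 1.330488 = -0.330488
p = 0.015609 / -0.330488 = -0.0472

p = -0.0472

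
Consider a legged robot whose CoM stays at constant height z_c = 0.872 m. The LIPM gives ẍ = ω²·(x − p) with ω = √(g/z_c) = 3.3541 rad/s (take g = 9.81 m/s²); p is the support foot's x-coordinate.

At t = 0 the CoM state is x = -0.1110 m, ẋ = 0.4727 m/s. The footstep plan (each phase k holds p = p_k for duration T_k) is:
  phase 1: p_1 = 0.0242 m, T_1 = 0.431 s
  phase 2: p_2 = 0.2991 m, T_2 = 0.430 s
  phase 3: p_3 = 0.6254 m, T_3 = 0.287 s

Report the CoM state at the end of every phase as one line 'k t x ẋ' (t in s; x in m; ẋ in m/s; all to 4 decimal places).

1 0.4310 0.0038 0.1499
2 0.8610 -0.2711 -1.6429
3 1.1480 -1.2673 -5.8273

phase 1: p=0.0242, T=0.431, ωT=1.445617, cosh=2.240036, sinh=2.004435; start (x,ẋ)=(-0.111000, 0.472700) → end (x,ẋ)=(0.003836, 0.149905)
phase 2: p=0.2991, T=0.430, ωT=1.442263, cosh=2.233325, sinh=1.996933; start (x,ẋ)=(0.003836, 0.149905) → end (x,ẋ)=(-0.271071, -1.642864)
phase 3: p=0.6254, T=0.287, ωT=0.962627, cosh=1.500227, sinh=1.118339; start (x,ẋ)=(-0.271071, -1.642864) → end (x,ẋ)=(-1.267281, -5.827350)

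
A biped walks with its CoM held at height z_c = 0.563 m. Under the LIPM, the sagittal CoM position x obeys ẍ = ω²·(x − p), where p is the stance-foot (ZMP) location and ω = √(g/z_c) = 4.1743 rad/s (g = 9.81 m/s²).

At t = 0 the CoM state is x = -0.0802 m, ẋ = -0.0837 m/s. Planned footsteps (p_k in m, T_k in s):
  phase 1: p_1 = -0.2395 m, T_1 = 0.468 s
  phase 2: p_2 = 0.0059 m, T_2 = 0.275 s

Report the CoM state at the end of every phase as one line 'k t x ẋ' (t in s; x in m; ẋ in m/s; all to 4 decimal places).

1 0.4680 0.2643 1.9970
2 0.7430 1.1321 4.9926

phase 1: p=-0.2395, T=0.468, ωT=1.953572, cosh=3.597804, sinh=3.456038; start (x,ẋ)=(-0.080200, -0.083700) → end (x,ẋ)=(0.264332, 1.997011)
phase 2: p=0.0059, T=0.275, ωT=1.147933, cosh=1.734481, sinh=1.417189; start (x,ẋ)=(0.264332, 1.997011) → end (x,ẋ)=(1.132138, 4.992605)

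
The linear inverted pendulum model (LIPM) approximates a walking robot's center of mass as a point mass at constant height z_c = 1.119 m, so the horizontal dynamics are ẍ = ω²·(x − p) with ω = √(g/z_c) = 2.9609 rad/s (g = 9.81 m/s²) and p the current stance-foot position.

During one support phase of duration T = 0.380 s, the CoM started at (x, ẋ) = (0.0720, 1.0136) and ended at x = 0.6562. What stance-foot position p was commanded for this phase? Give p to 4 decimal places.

ωT = 2.9609·0.380 = 1.125142; cosh(ωT) = 1.702630, sinh(ωT) = 1.378024
x(T) = p + (x₀−p)·cosh(ωT) + (ẋ₀/ω)·sinh(ωT) ⇒ p·(1 − cosh) = x(T) − x₀·cosh − (ẋ₀/ω)·sinh
numerator   = 0.6562 − (0.0720)·1.702630 − (1.0136/2.9609)·1.378024 = 0.061874
denominator = 1 − 1.702630 = -0.702630
p = 0.061874 / -0.702630 = -0.0881

p = -0.0881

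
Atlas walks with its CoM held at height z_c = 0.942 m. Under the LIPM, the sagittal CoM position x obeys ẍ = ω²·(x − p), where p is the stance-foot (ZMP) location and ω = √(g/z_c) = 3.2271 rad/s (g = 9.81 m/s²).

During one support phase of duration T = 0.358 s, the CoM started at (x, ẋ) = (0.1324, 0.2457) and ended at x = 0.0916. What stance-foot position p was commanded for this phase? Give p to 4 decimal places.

p = 0.3333

ωT = 3.2271·0.358 = 1.155302; cosh(ωT) = 1.744972, sinh(ωT) = 1.430010
x(T) = p + (x₀−p)·cosh(ωT) + (ẋ₀/ω)·sinh(ωT) ⇒ p·(1 − cosh) = x(T) − x₀·cosh − (ẋ₀/ω)·sinh
numerator   = 0.0916 − (0.1324)·1.744972 − (0.2457/3.2271)·1.430010 = -0.248310
denominator = 1 − 1.744972 = -0.744972
p = -0.248310 / -0.744972 = 0.3333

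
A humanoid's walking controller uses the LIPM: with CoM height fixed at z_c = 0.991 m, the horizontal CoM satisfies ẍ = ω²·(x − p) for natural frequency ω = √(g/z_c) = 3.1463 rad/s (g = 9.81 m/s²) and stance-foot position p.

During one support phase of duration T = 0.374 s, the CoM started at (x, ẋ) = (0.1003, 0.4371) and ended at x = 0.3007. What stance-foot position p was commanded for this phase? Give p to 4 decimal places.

ωT = 3.1463·0.374 = 1.176716; cosh(ωT) = 1.775997, sinh(ωT) = 1.467708
x(T) = p + (x₀−p)·cosh(ωT) + (ẋ₀/ω)·sinh(ωT) ⇒ p·(1 − cosh) = x(T) − x₀·cosh − (ẋ₀/ω)·sinh
numerator   = 0.3007 − (0.1003)·1.775997 − (0.4371/3.1463)·1.467708 = -0.081334
denominator = 1 − 1.775997 = -0.775997
p = -0.081334 / -0.775997 = 0.1048

p = 0.1048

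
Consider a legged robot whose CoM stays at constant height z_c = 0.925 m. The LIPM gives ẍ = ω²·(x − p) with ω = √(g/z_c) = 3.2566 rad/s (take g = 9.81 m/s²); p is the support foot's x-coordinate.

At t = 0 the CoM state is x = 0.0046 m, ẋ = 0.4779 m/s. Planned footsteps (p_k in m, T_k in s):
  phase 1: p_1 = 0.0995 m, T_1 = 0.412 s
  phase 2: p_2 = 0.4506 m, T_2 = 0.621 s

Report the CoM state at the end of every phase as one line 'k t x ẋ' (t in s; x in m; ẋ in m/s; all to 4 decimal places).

1 0.4120 0.1671 0.4258
2 1.0330 -0.1539 -1.7901

phase 1: p=0.0995, T=0.412, ωT=1.341719, cosh=2.043505, sinh=1.782109; start (x,ẋ)=(0.004600, 0.477900) → end (x,ẋ)=(0.167093, 0.425828)
phase 2: p=0.4506, T=0.621, ωT=2.022349, cosh=3.844197, sinh=3.711853; start (x,ẋ)=(0.167093, 0.425828) → end (x,ẋ)=(-0.153902, -1.790077)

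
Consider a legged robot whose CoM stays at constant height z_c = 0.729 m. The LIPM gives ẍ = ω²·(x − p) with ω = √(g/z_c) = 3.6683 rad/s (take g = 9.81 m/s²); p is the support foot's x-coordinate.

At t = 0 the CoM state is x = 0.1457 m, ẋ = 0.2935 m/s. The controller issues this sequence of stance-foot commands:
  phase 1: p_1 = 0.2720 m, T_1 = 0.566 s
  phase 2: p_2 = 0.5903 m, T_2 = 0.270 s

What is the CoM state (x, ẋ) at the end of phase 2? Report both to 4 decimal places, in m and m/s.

phase 1: p=0.2720, T=0.566, ωT=2.076258, cosh=4.049985, sinh=3.924586; start (x,ẋ)=(0.145700, 0.293500) → end (x,ẋ)=(0.074492, -0.629615)
phase 2: p=0.5903, T=0.270, ωT=0.990441, cosh=1.531917, sinh=1.160504; start (x,ẋ)=(0.074492, -0.629615) → end (x,ẋ)=(-0.399060, -3.160351)

x = -0.3991, ẋ = -3.1604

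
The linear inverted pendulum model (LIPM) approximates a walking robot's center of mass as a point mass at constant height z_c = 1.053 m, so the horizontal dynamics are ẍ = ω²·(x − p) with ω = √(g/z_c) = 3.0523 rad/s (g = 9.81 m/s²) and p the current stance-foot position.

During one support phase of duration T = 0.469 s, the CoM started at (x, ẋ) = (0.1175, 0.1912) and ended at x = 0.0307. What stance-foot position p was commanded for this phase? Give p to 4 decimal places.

ωT = 3.0523·0.469 = 1.431529; cosh(ωT) = 2.212018, sinh(ωT) = 1.973074
x(T) = p + (x₀−p)·cosh(ωT) + (ẋ₀/ω)·sinh(ωT) ⇒ p·(1 − cosh) = x(T) − x₀·cosh − (ẋ₀/ω)·sinh
numerator   = 0.0307 − (0.1175)·2.212018 − (0.1912/3.0523)·1.973074 = -0.352808
denominator = 1 − 2.212018 = -1.212018
p = -0.352808 / -1.212018 = 0.2911

p = 0.2911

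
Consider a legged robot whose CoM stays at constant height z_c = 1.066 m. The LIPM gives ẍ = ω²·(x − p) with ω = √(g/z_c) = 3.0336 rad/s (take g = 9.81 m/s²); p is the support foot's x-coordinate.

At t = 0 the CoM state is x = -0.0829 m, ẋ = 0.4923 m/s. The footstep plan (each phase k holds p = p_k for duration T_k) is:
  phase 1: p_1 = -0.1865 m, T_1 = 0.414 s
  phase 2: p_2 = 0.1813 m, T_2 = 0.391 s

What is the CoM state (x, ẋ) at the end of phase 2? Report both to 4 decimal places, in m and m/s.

x = 1.0488, ẋ = 2.9878

phase 1: p=-0.1865, T=0.414, ωT=1.255910, cosh=1.897925, sinh=1.613108; start (x,ẋ)=(-0.082900, 0.492300) → end (x,ẋ)=(0.271904, 1.441318)
phase 2: p=0.1813, T=0.391, ωT=1.186138, cosh=1.789904, sinh=1.484506; start (x,ẋ)=(0.271904, 1.441318) → end (x,ẋ)=(1.048788, 2.987847)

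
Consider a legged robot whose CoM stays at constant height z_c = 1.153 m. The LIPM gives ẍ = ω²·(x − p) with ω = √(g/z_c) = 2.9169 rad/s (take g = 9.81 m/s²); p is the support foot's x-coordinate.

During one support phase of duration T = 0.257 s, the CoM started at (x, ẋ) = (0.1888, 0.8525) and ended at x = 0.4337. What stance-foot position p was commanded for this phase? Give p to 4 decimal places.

p = 0.1728

ωT = 2.9169·0.257 = 0.749643; cosh(ωT) = 1.294390, sinh(ωT) = 0.821855
x(T) = p + (x₀−p)·cosh(ωT) + (ẋ₀/ω)·sinh(ωT) ⇒ p·(1 − cosh) = x(T) − x₀·cosh − (ẋ₀/ω)·sinh
numerator   = 0.4337 − (0.1888)·1.294390 − (0.8525/2.9169)·0.821855 = -0.050878
denominator = 1 − 1.294390 = -0.294390
p = -0.050878 / -0.294390 = 0.1728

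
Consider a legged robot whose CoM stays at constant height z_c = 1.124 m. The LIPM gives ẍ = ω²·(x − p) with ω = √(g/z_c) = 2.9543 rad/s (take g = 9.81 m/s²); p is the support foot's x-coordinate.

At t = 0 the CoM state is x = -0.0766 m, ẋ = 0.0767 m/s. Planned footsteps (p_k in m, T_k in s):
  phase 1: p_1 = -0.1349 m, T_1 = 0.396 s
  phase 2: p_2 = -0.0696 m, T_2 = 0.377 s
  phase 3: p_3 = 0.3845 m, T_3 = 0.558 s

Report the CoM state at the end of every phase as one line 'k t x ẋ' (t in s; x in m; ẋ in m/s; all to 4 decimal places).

phase 1: p=-0.1349, T=0.396, ωT=1.169903, cosh=1.766038, sinh=1.455641; start (x,ẋ)=(-0.076600, 0.076700) → end (x,ẋ)=(0.005852, 0.386169)
phase 2: p=-0.0696, T=0.377, ωT=1.113771, cosh=1.687071, sinh=1.358752; start (x,ẋ)=(0.005852, 0.386169) → end (x,ẋ)=(0.235300, 0.954369)
phase 3: p=0.3845, T=0.558, ωT=1.648499, cosh=2.695755, sinh=2.503417; start (x,ẋ)=(0.235300, 0.954369) → end (x,ẋ)=(0.791007, 1.469285)

1 0.3960 0.0059 0.3862
2 0.7730 0.2353 0.9544
3 1.3310 0.7910 1.4693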